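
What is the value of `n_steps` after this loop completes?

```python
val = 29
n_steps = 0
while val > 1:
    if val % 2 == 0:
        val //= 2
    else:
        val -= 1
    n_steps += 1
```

Steps to reduce 29 to 1
`n_steps` takes the values: 0 → 1 → 2 → 3 → 4 → 5 → 6 → 7

Answer: 7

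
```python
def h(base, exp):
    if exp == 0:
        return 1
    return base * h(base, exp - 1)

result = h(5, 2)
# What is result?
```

h(5, 2) = 5 * 5 = 25

Answer: 25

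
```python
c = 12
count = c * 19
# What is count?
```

Trace:
`c = 12` → c = 12
`count = c * 19` → count = 228
So count = 228

Answer: 228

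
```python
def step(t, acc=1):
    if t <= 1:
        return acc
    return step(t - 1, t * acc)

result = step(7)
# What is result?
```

Accumulator trace (n, acc): (7, 1) -> (6, 7) -> (5, 42) -> (4, 210) -> (3, 840) -> (2, 2520) -> (1, 5040) -> return 5040

Answer: 5040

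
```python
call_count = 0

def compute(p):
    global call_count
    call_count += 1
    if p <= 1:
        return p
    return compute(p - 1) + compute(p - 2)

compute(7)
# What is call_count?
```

Calls(p) = 1 + Calls(p-1) + Calls(p-2); Calls(0)=Calls(1)=1. For p=7 this gives 41.

Answer: 41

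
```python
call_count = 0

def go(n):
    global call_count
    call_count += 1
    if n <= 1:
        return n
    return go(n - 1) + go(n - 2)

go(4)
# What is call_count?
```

Calls(n) = 1 + Calls(n-1) + Calls(n-2); Calls(0)=Calls(1)=1. For n=4 this gives 9.

Answer: 9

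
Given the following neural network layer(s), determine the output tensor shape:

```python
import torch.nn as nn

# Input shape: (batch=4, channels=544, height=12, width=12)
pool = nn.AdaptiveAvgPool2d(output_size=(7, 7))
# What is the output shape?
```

Input: (4, 544, 12, 12) -> Output: (4, 544, 7, 7)

Answer: (4, 544, 7, 7)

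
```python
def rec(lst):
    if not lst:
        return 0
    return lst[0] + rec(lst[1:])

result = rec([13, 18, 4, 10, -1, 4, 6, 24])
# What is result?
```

13 + 18 + 4 + 10 + (-1) + 4 + 6 + 24 + 0 = 78

Answer: 78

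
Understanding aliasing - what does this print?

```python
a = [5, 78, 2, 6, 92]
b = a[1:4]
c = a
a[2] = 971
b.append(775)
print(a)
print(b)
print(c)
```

Key concept: slice vs alias.
Step by step:
`a = [5, 78, 2, 6, 92]` → a = [5, 78, 2, 6, 92]
`b = a[1:4]` → b = [78, 2, 6]
`c = a` → c = [5, 78, 2, 6, 92] (same object as a)
`a[2] = 971` → a = [5, 78, 971, 6, 92] (same object as c); c = [5, 78, 971, 6, 92] (same object as a)
`b.append(775)` → b = [78, 2, 6, 775]
`print(a)` → prints [5, 78, 971, 6, 92]
`print(b)` → prints [78, 2, 6, 775]
`print(c)` → prints [5, 78, 971, 6, 92]

Answer:
[5, 78, 971, 6, 92]
[78, 2, 6, 775]
[5, 78, 971, 6, 92]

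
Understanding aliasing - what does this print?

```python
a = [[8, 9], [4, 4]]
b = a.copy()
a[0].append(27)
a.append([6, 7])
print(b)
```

Key concept: shallow copy with nested lists.
Step by step:
`a = [[8, 9], [4, 4]]` → a = [[8, 9], [4, 4]]
`b = a.copy()` → b = [[8, 9], [4, 4]]
`a[0].append(27)` → a = [[8, 9, 27], [4, 4]]; b = [[8, 9, 27], [4, 4]]
`a.append([6, 7])` → a = [[8, 9, 27], [4, 4], [6, 7]]
`print(b)` → prints [[8, 9, 27], [4, 4]]

Answer: [[8, 9, 27], [4, 4]]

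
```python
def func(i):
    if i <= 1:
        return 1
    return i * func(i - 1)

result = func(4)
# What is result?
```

func(4) = 4 * 3 * 2 * 1 = 24

Answer: 24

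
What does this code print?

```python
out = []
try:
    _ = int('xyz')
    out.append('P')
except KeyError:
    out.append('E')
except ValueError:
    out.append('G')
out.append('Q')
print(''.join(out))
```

Execution trace: 'G' (except ValueError) → 'Q' (after the try/except). Output: GQ

Answer: GQ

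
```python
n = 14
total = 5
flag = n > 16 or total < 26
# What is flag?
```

Trace:
`n = 14` → n = 14
`total = 5` → total = 5
`flag = n > 16 or total < 26` → flag = True
So flag = True

Answer: True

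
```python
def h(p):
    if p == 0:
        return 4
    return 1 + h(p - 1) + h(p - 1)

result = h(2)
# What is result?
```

h(p) = 1 + 2·h(p-1), h(0)=4. Closed form: (4+1)·2^2 - 1 = 19.

Answer: 19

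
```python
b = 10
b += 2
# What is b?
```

Trace:
`b = 10` → b = 10
`b += 2` → b = 12
So b = 12

Answer: 12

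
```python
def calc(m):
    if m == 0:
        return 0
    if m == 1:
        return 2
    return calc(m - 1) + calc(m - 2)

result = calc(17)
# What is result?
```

Build up from base cases: calc(0)=0, calc(1)=2, calc(2)=2, calc(3)=4, calc(4)=6, calc(5)=10, calc(6)=16, ..., calc(17)=3194

Answer: 3194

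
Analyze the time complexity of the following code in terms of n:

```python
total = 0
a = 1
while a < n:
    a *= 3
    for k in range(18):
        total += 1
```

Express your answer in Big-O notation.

Each loop level contributes: log n × 1. Multiplying the contributions gives O(log n).

Answer: O(log n)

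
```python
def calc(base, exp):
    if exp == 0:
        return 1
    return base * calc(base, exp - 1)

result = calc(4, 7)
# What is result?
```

calc(4, 7) = 4 * 4 * 4 * 4 * 4 * 4 * 4 = 16384

Answer: 16384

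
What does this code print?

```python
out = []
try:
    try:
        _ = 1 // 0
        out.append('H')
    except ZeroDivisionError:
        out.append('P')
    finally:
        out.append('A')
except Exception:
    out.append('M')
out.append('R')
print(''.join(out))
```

Execution trace: 'P' (inner except ZeroDivisionError) → 'A' (inner finally) → 'R' (after the try/except). Output: PAR

Answer: PAR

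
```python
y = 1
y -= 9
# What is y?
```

Trace:
`y = 1` → y = 1
`y -= 9` → y = -8
So y = -8

Answer: -8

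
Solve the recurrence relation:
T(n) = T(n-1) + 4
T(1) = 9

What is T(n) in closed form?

Unrolling: T(n) = T(1) + 4·(n-1) = 9 + 4(n-1) = 4n + 5.

Answer: T(n) = 4n + 5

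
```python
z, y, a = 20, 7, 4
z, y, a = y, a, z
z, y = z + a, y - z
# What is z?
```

Trace:
`z, y, a = 20, 7, 4` → z = 20; y = 7; a = 4
`z, y, a = y, a, z` → z = 7; y = 4; a = 20
`z, y = z + a, y - z` → z = 27; y = -3
So z = 27

Answer: 27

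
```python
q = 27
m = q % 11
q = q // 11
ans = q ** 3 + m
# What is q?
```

Trace:
`q = 27` → q = 27
`m = q % 11` → m = 5
`q = q // 11` → q = 2
`ans = q ** 3 + m` → ans = 13
So q = 2

Answer: 2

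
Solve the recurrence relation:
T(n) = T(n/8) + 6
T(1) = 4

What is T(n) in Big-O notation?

Each step divides n by 8 and adds 6. After log_8(n) steps we reach T(1)=4. So T(n) = 6·log_8(n) + 4 = O(log n).

Answer: O(log n)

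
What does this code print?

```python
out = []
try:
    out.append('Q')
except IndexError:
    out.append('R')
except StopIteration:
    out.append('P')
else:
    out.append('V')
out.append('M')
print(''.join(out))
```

Execution trace: 'Q' (try body, no exception) → 'V' (else) → 'M' (after the try/except). Output: QVM

Answer: QVM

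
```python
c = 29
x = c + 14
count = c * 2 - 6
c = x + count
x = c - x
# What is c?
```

Trace:
`c = 29` → c = 29
`x = c + 14` → x = 43
`count = c * 2 - 6` → count = 52
`c = x + count` → c = 95
`x = c - x` → x = 52
So c = 95

Answer: 95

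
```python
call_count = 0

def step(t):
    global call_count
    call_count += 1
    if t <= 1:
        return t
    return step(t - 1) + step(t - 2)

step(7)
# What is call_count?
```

Calls(t) = 1 + Calls(t-1) + Calls(t-2); Calls(0)=Calls(1)=1. For t=7 this gives 41.

Answer: 41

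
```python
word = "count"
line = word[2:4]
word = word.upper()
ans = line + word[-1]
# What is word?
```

Trace:
`word = "count"` → word = 'count'
`line = word[2:4]` → line = 'un'
`word = word.upper()` → word = 'COUNT'
`ans = line + word[-1]` → ans = 'unT'
So word = 'COUNT'

Answer: 'COUNT'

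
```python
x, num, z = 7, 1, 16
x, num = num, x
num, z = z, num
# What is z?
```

Trace:
`x, num, z = 7, 1, 16` → x = 7; num = 1; z = 16
`x, num = num, x` → x = 1; num = 7
`num, z = z, num` → num = 16; z = 7
So z = 7

Answer: 7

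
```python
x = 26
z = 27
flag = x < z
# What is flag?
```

Trace:
`x = 26` → x = 26
`z = 27` → z = 27
`flag = x < z` → flag = True
So flag = True

Answer: True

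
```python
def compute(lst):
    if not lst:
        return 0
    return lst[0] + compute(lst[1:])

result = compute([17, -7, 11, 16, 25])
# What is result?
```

17 + (-7) + 11 + 16 + 25 + 0 = 62

Answer: 62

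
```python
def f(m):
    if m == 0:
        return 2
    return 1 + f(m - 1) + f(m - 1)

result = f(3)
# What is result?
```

f(m) = 1 + 2·f(m-1), f(0)=2. Closed form: (2+1)·2^3 - 1 = 23.

Answer: 23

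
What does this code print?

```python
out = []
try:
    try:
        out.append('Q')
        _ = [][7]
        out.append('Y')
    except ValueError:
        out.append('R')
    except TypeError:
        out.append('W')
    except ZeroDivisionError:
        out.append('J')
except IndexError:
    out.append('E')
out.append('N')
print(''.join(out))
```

Execution trace: 'Q' (try body) → 'E' (outer except IndexError) → 'N' (after the try/except). Output: QEN

Answer: QEN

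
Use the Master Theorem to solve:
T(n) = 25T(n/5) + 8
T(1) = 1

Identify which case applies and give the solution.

a=25, b=5, f(n)=8. log_5(25) = 2. Since c=0 < 2, Case 1 applies: T(n) = Θ(n^log_b(a)) = O(n^2).

Answer: O(n^2) - Case 1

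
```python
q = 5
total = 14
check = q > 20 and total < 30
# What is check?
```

Trace:
`q = 5` → q = 5
`total = 14` → total = 14
`check = q > 20 and total < 30` → check = False
So check = False

Answer: False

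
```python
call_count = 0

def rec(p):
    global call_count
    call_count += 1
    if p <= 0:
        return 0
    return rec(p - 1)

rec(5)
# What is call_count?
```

Linear recursion stepping by 1: 6 calls from p=5 down to ≤0.

Answer: 6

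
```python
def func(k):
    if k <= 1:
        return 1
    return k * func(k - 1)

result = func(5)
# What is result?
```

func(5) = 5 * 4 * 3 * 2 * 1 = 120

Answer: 120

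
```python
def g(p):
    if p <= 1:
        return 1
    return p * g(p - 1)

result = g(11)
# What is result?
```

g(11) = 11 * 10 * 9 * 8 * 7 * 6 * 5 * 4 * 3 * 2 * 1 = 39916800

Answer: 39916800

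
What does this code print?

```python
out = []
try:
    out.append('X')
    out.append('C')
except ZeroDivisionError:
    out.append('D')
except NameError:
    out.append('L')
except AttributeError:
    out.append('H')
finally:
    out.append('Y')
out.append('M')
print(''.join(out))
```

Execution trace: 'X' (try body) → 'C' (try body, no exception) → 'Y' (finally) → 'M' (after the try/except). Output: XCYM

Answer: XCYM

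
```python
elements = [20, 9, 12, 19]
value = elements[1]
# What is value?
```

Trace:
`elements = [20, 9, 12, 19]` → elements = [20, 9, 12, 19]
`value = elements[1]` → value = 9
So value = 9

Answer: 9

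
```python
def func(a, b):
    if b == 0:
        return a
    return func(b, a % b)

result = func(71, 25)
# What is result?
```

func(71, 25) -> func(25, 21) -> func(21, 4) -> func(4, 1) -> func(1, 0) -> 1

Answer: 1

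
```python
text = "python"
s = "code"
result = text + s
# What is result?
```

Trace:
`text = "python"` → text = 'python'
`s = "code"` → s = 'code'
`result = text + s` → result = 'pythoncode'
So result = 'pythoncode'

Answer: 'pythoncode'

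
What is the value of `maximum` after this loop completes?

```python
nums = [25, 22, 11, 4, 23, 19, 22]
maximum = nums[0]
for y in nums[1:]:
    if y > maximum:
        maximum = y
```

Maximum of [25, 22, 11, 4, 23, 19, 22]
`maximum` takes the values: 25

Answer: 25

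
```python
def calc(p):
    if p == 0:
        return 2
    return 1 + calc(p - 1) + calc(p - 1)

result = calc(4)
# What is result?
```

calc(p) = 1 + 2·calc(p-1), calc(0)=2. Closed form: (2+1)·2^4 - 1 = 47.

Answer: 47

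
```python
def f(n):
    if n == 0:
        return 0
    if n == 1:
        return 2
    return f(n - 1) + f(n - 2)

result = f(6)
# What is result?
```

Build up from base cases: f(0)=0, f(1)=2, f(2)=2, f(3)=4, f(4)=6, f(5)=10, f(6)=16

Answer: 16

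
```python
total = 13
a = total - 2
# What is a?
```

Trace:
`total = 13` → total = 13
`a = total - 2` → a = 11
So a = 11

Answer: 11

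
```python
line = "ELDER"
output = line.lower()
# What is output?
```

Trace:
`line = "ELDER"` → line = 'ELDER'
`output = line.lower()` → output = 'elder'
So output = 'elder'

Answer: 'elder'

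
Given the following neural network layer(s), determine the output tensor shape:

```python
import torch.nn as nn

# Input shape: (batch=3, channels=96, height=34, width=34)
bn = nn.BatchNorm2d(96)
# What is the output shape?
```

Input: (3, 96, 34, 34) -> Output: (3, 96, 34, 34)

Answer: (3, 96, 34, 34)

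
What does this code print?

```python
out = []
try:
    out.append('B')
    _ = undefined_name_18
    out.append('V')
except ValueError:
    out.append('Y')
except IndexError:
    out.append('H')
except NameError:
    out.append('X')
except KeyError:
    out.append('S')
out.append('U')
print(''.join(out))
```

Execution trace: 'B' (try body) → 'X' (except NameError) → 'U' (after the try/except). Output: BXU

Answer: BXU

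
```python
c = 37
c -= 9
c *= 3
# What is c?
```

Trace:
`c = 37` → c = 37
`c -= 9` → c = 28
`c *= 3` → c = 84
So c = 84

Answer: 84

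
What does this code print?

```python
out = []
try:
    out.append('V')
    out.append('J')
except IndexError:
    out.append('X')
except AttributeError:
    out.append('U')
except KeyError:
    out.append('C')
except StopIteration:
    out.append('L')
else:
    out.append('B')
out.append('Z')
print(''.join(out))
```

Execution trace: 'V' (try body) → 'J' (try body, no exception) → 'B' (else) → 'Z' (after the try/except). Output: VJBZ

Answer: VJBZ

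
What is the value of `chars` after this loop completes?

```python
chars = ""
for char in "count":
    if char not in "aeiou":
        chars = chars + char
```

Remove vowels from 'count'
`chars` takes the values: "" → "c" → "cn" → "cnt"

Answer: "cnt"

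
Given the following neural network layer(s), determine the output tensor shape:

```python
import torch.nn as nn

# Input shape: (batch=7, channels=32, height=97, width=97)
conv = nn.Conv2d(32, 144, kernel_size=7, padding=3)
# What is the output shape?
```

Input: (7, 32, 97, 97) -> Output: (7, 144, 97, 97)

Answer: (7, 144, 97, 97)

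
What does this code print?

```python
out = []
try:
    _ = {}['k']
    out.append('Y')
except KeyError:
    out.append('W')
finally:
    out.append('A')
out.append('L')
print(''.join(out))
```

Execution trace: 'W' (except KeyError) → 'A' (finally) → 'L' (after the try/except). Output: WAL

Answer: WAL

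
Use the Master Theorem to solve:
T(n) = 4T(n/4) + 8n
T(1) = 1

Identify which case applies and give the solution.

a=4, b=4, f(n)=8n. log_4(4) = 1. Since c=1 = 1, Case 2 applies: T(n) = Θ(n^log_b(a) · log n) = O(n log n).

Answer: O(n log n) - Case 2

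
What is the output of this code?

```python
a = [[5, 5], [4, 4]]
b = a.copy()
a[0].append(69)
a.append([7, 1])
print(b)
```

Key concept: shallow copy with nested lists.
Step by step:
`a = [[5, 5], [4, 4]]` → a = [[5, 5], [4, 4]]
`b = a.copy()` → b = [[5, 5], [4, 4]]
`a[0].append(69)` → a = [[5, 5, 69], [4, 4]]; b = [[5, 5, 69], [4, 4]]
`a.append([7, 1])` → a = [[5, 5, 69], [4, 4], [7, 1]]
`print(b)` → prints [[5, 5, 69], [4, 4]]

Answer: [[5, 5, 69], [4, 4]]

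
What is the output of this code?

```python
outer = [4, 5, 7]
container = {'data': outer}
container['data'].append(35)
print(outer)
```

Key concept: dict holds reference to list.
Step by step:
`outer = [4, 5, 7]` → outer = [4, 5, 7]
`container = {'data': outer}` → container = {'data': [4, 5, 7]}
`container['data'].append(35)` → outer = [4, 5, 7, 35]; container = {'data': [4, 5, 7, 35]}
`print(outer)` → prints [4, 5, 7, 35]

Answer: [4, 5, 7, 35]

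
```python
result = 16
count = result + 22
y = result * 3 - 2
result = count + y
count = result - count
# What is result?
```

Trace:
`result = 16` → result = 16
`count = result + 22` → count = 38
`y = result * 3 - 2` → y = 46
`result = count + y` → result = 84
`count = result - count` → count = 46
So result = 84

Answer: 84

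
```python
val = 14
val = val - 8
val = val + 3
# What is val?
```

Trace:
`val = 14` → val = 14
`val = val - 8` → val = 6
`val = val + 3` → val = 9
So val = 9

Answer: 9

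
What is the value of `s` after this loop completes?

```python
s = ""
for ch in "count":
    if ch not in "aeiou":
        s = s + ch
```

Remove vowels from 'count'
`s` takes the values: "" → "c" → "cn" → "cnt"

Answer: "cnt"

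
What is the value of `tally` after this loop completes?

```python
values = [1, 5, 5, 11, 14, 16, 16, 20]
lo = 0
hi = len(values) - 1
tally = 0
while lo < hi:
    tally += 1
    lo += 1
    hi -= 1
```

Iterations until pointers meet (list length 8)
`tally` takes the values: 0 → 1 → 2 → 3 → 4

Answer: 4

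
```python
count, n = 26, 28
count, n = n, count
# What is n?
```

Trace:
`count, n = 26, 28` → count = 26; n = 28
`count, n = n, count` → count = 28; n = 26
So n = 26

Answer: 26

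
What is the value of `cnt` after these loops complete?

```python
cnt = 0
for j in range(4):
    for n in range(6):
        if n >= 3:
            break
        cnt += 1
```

Inner breaks at 3, outer runs 4 times
`cnt` takes the values: 0 → 1 → 2 → 3 → 4 → 5 → 6 → 7 → 8 → 9 → 10 → 11 → 12

Answer: 12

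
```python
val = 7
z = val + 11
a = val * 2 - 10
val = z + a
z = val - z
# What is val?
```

Trace:
`val = 7` → val = 7
`z = val + 11` → z = 18
`a = val * 2 - 10` → a = 4
`val = z + a` → val = 22
`z = val - z` → z = 4
So val = 22

Answer: 22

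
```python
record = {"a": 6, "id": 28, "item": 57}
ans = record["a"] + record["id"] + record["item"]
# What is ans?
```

Trace:
`record = {"a": 6, "id": 28, "item": 57}` → record = {'a': 6, 'id': 28, 'item': 57}
`ans = record["a"] + record["id"] + record["item"]` → ans = 91
So ans = 91

Answer: 91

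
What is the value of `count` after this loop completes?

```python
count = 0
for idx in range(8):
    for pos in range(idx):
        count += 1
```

Triangle number: 0+1+2+...+7
`count` takes the values: 0 → 1 → 2 → 3 → 4 → 5 → 6 → 7 → 8 → 9 → 10 → 11 → 12 → 13 → 14 → 15 → 16 → 17 → 18 → 19 → 20 → 21 → 22 → 23 → 24 → 25 → 26 → 27 → 28

Answer: 28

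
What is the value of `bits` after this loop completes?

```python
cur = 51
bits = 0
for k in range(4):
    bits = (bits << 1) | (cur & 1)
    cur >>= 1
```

Reverse lowest 4 bits of 51
`bits` takes the values: 0 → 1 → 3 → 6 → 12

Answer: 12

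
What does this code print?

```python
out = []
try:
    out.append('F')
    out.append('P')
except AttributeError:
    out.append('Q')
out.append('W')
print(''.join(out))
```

Execution trace: 'F' (try body) → 'P' (try body, no exception) → 'W' (after the try/except). Output: FPW

Answer: FPW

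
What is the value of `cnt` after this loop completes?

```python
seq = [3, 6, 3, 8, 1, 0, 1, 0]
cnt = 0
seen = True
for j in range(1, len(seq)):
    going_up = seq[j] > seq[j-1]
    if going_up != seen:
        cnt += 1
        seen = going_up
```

Count direction changes in [3, 6, 3, 8, 1, 0, 1, 0]
`cnt` takes the values: 0 → 1 → 2 → 3 → 4 → 5

Answer: 5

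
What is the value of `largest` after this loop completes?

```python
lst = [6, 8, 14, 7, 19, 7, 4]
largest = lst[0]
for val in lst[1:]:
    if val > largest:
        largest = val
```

Maximum of [6, 8, 14, 7, 19, 7, 4]
`largest` takes the values: 6 → 8 → 14 → 19

Answer: 19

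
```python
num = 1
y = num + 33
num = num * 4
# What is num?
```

Trace:
`num = 1` → num = 1
`y = num + 33` → y = 34
`num = num * 4` → num = 4
So num = 4

Answer: 4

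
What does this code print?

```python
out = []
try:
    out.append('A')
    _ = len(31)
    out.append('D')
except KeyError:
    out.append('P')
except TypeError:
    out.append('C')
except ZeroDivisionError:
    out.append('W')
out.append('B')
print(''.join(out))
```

Execution trace: 'A' (try body) → 'C' (except TypeError) → 'B' (after the try/except). Output: ACB

Answer: ACB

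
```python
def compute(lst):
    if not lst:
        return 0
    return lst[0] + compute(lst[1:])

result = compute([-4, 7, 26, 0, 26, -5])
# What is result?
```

(-4) + 7 + 26 + 0 + 26 + (-5) + 0 = 50

Answer: 50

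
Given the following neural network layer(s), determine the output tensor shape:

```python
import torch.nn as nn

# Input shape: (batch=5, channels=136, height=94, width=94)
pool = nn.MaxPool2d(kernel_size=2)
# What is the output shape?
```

Input: (5, 136, 94, 94) -> Output: (5, 136, 47, 47)

Answer: (5, 136, 47, 47)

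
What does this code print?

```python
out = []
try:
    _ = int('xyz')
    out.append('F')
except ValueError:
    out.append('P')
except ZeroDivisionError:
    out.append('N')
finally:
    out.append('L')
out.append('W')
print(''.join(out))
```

Execution trace: 'P' (except ValueError) → 'L' (finally) → 'W' (after the try/except). Output: PLW

Answer: PLW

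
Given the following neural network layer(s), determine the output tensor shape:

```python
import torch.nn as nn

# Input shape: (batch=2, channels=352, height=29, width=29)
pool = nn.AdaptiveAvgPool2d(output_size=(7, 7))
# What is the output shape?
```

Input: (2, 352, 29, 29) -> Output: (2, 352, 7, 7)

Answer: (2, 352, 7, 7)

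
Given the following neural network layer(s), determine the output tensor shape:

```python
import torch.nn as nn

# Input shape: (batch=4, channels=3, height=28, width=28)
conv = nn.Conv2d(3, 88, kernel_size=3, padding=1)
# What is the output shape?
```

Input: (4, 3, 28, 28) -> Output: (4, 88, 28, 28)

Answer: (4, 88, 28, 28)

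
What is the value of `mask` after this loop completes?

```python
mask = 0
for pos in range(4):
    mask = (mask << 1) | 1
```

Build 4 consecutive 1-bits: 0b1111
`mask` takes the values: 0 → 1 → 3 → 7 → 15

Answer: 15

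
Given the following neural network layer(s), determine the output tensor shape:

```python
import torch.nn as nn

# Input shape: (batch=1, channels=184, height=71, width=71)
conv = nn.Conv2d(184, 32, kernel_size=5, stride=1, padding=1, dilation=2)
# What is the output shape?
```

Input: (1, 184, 71, 71) -> Output: (1, 32, 65, 65)

Answer: (1, 32, 65, 65)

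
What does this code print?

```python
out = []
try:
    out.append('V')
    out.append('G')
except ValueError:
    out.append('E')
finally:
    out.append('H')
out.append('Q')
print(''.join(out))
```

Execution trace: 'V' (try body) → 'G' (try body, no exception) → 'H' (finally) → 'Q' (after the try/except). Output: VGHQ

Answer: VGHQ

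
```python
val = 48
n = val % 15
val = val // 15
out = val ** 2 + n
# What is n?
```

Trace:
`val = 48` → val = 48
`n = val % 15` → n = 3
`val = val // 15` → val = 3
`out = val ** 2 + n` → out = 12
So n = 3

Answer: 3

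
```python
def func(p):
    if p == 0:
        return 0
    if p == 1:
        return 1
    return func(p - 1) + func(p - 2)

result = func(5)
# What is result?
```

Build up from base cases: func(0)=0, func(1)=1, func(2)=1, func(3)=2, func(4)=3, func(5)=5

Answer: 5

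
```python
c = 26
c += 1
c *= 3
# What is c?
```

Trace:
`c = 26` → c = 26
`c += 1` → c = 27
`c *= 3` → c = 81
So c = 81

Answer: 81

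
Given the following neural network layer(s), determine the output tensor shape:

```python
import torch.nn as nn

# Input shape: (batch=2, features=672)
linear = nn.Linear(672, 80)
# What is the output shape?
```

Input: (2, 672) -> Output: (2, 80)

Answer: (2, 80)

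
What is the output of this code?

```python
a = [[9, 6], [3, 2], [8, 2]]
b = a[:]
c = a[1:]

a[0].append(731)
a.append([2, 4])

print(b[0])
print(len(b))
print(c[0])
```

Key concept: slice with nested mutation.
Step by step:
`a = [[9, 6], [3, 2], [8, 2]]` → a = [[9, 6], [3, 2], [8, 2]]
`b = a[:]` → b = [[9, 6], [3, 2], [8, 2]]
`c = a[1:]` → c = [[3, 2], [8, 2]]
`a[0].append(731)` → a = [[9, 6, 731], [3, 2], [8, 2]]; b = [[9, 6, 731], [3, 2], [8, 2]]
`a.append([2, 4])` → a = [[9, 6, 731], [3, 2], [8, 2], [2, 4]]
`print(b[0])` → prints [9, 6, 731]
`print(len(b))` → prints 3
`print(c[0])` → prints [3, 2]

Answer:
[9, 6, 731]
3
[3, 2]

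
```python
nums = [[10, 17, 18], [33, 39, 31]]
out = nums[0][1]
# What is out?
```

Trace:
`nums = [[10, 17, 18], [33, 39, 31]]` → nums = [[10, 17, 18], [33, 39, 31]]
`out = nums[0][1]` → out = 17
So out = 17

Answer: 17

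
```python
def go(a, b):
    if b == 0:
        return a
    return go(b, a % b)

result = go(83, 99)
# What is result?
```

go(83, 99) -> go(99, 83) -> go(83, 16) -> go(16, 3) -> go(3, 1) -> go(1, 0) -> 1

Answer: 1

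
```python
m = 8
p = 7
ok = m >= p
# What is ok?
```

Trace:
`m = 8` → m = 8
`p = 7` → p = 7
`ok = m >= p` → ok = True
So ok = True

Answer: True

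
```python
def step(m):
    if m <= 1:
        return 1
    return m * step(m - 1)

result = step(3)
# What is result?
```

step(3) = 3 * 2 * 1 = 6

Answer: 6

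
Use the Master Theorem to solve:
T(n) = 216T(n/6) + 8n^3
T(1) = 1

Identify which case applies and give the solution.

a=216, b=6, f(n)=8n^3. log_6(216) = 3. Since c=3 = 3, Case 2 applies: T(n) = Θ(n^log_b(a) · log n) = O(n^3 log n).

Answer: O(n^3 log n) - Case 2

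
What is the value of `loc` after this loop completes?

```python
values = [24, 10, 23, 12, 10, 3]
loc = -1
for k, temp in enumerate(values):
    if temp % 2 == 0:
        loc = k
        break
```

First even number index in [24, 10, 23, 12, 10, 3]
`loc` takes the values: -1 → 0

Answer: 0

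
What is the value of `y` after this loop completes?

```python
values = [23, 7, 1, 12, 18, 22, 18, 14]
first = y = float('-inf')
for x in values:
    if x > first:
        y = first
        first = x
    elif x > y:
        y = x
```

Second largest (with repeats) in [23, 7, 1, 12, 18, 22, 18, 14]
`y` takes the values: -inf → 7 → 12 → 18 → 22

Answer: 22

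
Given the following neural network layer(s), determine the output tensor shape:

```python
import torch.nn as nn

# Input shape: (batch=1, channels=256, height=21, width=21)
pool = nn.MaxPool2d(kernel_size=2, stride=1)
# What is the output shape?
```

Input: (1, 256, 21, 21) -> Output: (1, 256, 20, 20)

Answer: (1, 256, 20, 20)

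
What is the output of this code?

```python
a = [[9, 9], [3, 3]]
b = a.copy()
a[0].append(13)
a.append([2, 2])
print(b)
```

Key concept: shallow copy with nested lists.
Step by step:
`a = [[9, 9], [3, 3]]` → a = [[9, 9], [3, 3]]
`b = a.copy()` → b = [[9, 9], [3, 3]]
`a[0].append(13)` → a = [[9, 9, 13], [3, 3]]; b = [[9, 9, 13], [3, 3]]
`a.append([2, 2])` → a = [[9, 9, 13], [3, 3], [2, 2]]
`print(b)` → prints [[9, 9, 13], [3, 3]]

Answer: [[9, 9, 13], [3, 3]]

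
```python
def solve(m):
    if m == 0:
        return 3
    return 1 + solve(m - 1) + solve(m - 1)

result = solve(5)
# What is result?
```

solve(m) = 1 + 2·solve(m-1), solve(0)=3. Closed form: (3+1)·2^5 - 1 = 127.

Answer: 127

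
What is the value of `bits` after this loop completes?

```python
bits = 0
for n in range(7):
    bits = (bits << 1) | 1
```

Build 7 consecutive 1-bits: 0b1111111
`bits` takes the values: 0 → 1 → 3 → 7 → 15 → 31 → 63 → 127

Answer: 127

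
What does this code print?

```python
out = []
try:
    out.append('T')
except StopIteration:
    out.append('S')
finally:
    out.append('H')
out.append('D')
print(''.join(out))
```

Execution trace: 'T' (try body, no exception) → 'H' (finally) → 'D' (after the try/except). Output: THD

Answer: THD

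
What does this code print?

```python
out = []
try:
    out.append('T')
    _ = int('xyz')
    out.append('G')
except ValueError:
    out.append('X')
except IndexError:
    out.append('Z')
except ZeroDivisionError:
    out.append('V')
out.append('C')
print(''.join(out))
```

Execution trace: 'T' (try body) → 'X' (except ValueError) → 'C' (after the try/except). Output: TXC

Answer: TXC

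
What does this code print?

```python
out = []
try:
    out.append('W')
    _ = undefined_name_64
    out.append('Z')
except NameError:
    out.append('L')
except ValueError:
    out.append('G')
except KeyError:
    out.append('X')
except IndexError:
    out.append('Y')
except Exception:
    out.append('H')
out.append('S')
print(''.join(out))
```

Execution trace: 'W' (try body) → 'L' (except NameError) → 'S' (after the try/except). Output: WLS

Answer: WLS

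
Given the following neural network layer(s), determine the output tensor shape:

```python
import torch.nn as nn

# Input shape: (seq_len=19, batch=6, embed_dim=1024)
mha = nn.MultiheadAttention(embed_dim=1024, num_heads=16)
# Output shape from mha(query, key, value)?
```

Input: (19, 6, 1024) -> Output: (19, 6, 1024)

Answer: (19, 6, 1024)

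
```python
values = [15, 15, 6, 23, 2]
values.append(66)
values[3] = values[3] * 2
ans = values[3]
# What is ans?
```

Trace:
`values = [15, 15, 6, 23, 2]` → values = [15, 15, 6, 23, 2]
`values.append(66)` → values = [15, 15, 6, 23, 2, 66]
`values[3] = values[3] * 2` → values = [15, 15, 6, 46, 2, 66]
`ans = values[3]` → ans = 46
So ans = 46

Answer: 46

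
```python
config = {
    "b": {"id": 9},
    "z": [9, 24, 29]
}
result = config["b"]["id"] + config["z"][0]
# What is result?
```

Trace:
`config = { ...` → config = {'b': {'id': 9}, 'z': [9, 24, 29]}
`result = config["b"]["id"] + config["z"][0]` → result = 18
So result = 18

Answer: 18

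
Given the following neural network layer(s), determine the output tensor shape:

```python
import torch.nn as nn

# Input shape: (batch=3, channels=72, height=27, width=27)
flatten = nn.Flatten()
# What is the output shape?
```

Input: (3, 72, 27, 27) -> Output: (3, 52488)

Answer: (3, 52488)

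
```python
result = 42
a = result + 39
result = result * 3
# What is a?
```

Trace:
`result = 42` → result = 42
`a = result + 39` → a = 81
`result = result * 3` → result = 126
So a = 81

Answer: 81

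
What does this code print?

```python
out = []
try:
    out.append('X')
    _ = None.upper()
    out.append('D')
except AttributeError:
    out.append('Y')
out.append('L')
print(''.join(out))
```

Execution trace: 'X' (try body) → 'Y' (except AttributeError) → 'L' (after the try/except). Output: XYL

Answer: XYL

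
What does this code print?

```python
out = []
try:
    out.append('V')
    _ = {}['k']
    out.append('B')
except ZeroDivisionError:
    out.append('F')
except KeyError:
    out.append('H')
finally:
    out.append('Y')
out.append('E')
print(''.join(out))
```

Execution trace: 'V' (try body) → 'H' (except KeyError) → 'Y' (finally) → 'E' (after the try/except). Output: VHYE

Answer: VHYE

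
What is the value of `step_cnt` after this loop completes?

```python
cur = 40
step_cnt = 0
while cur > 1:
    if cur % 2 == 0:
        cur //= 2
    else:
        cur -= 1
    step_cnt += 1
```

Steps to reduce 40 to 1
`step_cnt` takes the values: 0 → 1 → 2 → 3 → 4 → 5 → 6

Answer: 6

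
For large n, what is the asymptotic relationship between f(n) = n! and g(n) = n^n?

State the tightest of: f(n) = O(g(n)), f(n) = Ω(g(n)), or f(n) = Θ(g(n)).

n! vs n^n: f(n) = O(g(n)) but not Ω(g(n)) — n^n grows strictly faster than n!.

Answer: f(n) = O(g(n)) but not Ω(g(n)) — n^n grows strictly faster than n!.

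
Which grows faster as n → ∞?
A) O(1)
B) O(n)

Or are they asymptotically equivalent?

O(1) vs O(n): Higher order terms dominate.

Answer: B) O(n) grows faster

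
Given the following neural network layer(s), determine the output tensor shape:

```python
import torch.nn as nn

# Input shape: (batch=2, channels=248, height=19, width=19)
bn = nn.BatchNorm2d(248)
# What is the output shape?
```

Input: (2, 248, 19, 19) -> Output: (2, 248, 19, 19)

Answer: (2, 248, 19, 19)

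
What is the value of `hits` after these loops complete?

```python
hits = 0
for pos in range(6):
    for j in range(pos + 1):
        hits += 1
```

Triangle: 1 + 2 + ... + 6
`hits` takes the values: 0 → 1 → 2 → 3 → 4 → 5 → 6 → 7 → 8 → 9 → 10 → 11 → 12 → 13 → 14 → 15 → 16 → 17 → 18 → 19 → 20 → 21

Answer: 21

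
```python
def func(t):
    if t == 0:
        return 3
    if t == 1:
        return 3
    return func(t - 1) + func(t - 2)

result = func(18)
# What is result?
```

Build up from base cases: func(0)=3, func(1)=3, func(2)=6, func(3)=9, func(4)=15, func(5)=24, func(6)=39, ..., func(18)=12543

Answer: 12543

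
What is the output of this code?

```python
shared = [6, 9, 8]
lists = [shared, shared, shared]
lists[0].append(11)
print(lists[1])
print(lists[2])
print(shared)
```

Key concept: list of same reference.
Step by step:
`shared = [6, 9, 8]` → shared = [6, 9, 8]
`lists = [shared, shared, shared]` → lists = [[6, 9, 8], [6, 9, 8], [6, 9, 8]]
`lists[0].append(11)` → shared = [6, 9, 8, 11]; lists = [[6, 9, 8, 11], [6, 9, 8, 11], [6, 9, 8, 11]]
`print(lists[1])` → prints [6, 9, 8, 11]
`print(lists[2])` → prints [6, 9, 8, 11]
`print(shared)` → prints [6, 9, 8, 11]

Answer:
[6, 9, 8, 11]
[6, 9, 8, 11]
[6, 9, 8, 11]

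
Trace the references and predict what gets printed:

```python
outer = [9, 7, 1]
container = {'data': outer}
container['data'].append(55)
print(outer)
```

Key concept: dict holds reference to list.
Step by step:
`outer = [9, 7, 1]` → outer = [9, 7, 1]
`container = {'data': outer}` → container = {'data': [9, 7, 1]}
`container['data'].append(55)` → outer = [9, 7, 1, 55]; container = {'data': [9, 7, 1, 55]}
`print(outer)` → prints [9, 7, 1, 55]

Answer: [9, 7, 1, 55]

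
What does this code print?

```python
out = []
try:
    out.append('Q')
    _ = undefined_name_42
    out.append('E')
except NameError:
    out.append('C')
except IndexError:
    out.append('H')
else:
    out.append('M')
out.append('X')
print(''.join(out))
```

Execution trace: 'Q' (try body) → 'C' (except NameError) → 'X' (after the try/except). Output: QCX

Answer: QCX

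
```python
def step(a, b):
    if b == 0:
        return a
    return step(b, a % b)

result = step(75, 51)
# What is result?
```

step(75, 51) -> step(51, 24) -> step(24, 3) -> step(3, 0) -> 3

Answer: 3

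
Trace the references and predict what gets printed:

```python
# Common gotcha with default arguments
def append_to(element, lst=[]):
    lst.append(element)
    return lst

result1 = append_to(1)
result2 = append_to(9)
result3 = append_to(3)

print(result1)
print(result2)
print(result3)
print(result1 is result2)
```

Key concept: mutable default argument gotcha.
Step by step:
`result1 = append_to(1)` → result1 = [1]
`result2 = append_to(9)` → result1 = [1, 9] (same object as result2); result2 = [1, 9] (same object as result1)
`result3 = append_to(3)` → result1 = [1, 9, 3] (same object as result2, result3); result2 = [1, 9, 3] (same object as result1, result3); result3 = [1, 9, 3] (same object as result1, result2)
`print(result1)` → prints [1, 9, 3]
`print(result2)` → prints [1, 9, 3]
`print(result3)` → prints [1, 9, 3]
`print(result1 is result2)` → prints True

Answer:
[1, 9, 3]
[1, 9, 3]
[1, 9, 3]
True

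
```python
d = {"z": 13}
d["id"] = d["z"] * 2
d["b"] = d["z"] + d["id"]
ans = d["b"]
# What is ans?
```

Trace:
`d = {"z": 13}` → d = {'z': 13}
`d["id"] = d["z"] * 2` → d = {'z': 13, 'id': 26}
`d["b"] = d["z"] + d["id"]` → d = {'z': 13, 'id': 26, 'b': 39}
`ans = d["b"]` → ans = 39
So ans = 39

Answer: 39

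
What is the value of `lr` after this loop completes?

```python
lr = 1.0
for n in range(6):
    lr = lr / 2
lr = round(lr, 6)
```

Halving LR 6 times: 1 / 2^6
`lr` takes the values: 1.0 → 0.5 → 0.25 → 0.125 → 0.0625 → 0.03125 → 0.015625

Answer: 0.015625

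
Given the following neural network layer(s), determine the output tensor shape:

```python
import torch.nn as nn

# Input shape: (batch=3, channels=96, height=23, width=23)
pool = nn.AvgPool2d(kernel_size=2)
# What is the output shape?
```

Input: (3, 96, 23, 23) -> Output: (3, 96, 11, 11)

Answer: (3, 96, 11, 11)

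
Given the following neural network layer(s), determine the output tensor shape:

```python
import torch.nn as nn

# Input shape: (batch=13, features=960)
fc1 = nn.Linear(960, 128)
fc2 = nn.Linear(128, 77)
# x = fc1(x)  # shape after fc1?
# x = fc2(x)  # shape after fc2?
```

Input: (13, 960) -> after fc1: (13, 128) -> Output: (13, 77)

Answer: (13, 77)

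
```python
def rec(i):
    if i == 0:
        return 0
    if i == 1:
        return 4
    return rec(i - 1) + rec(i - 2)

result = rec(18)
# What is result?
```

Build up from base cases: rec(0)=0, rec(1)=4, rec(2)=4, rec(3)=8, rec(4)=12, rec(5)=20, rec(6)=32, ..., rec(18)=10336

Answer: 10336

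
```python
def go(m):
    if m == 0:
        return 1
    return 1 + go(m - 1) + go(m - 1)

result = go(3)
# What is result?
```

go(m) = 1 + 2·go(m-1), go(0)=1. Closed form: (1+1)·2^3 - 1 = 15.

Answer: 15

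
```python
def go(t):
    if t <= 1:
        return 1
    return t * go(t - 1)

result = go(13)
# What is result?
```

go(13) = 13 * 12 * 11 * 10 * 9 * 8 * 7 * 6 * 5 * 4 * 3 * 2 * 1 = 6227020800

Answer: 6227020800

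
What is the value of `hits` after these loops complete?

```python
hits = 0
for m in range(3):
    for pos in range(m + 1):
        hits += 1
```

Triangle: 1 + 2 + ... + 3
`hits` takes the values: 0 → 1 → 2 → 3 → 4 → 5 → 6

Answer: 6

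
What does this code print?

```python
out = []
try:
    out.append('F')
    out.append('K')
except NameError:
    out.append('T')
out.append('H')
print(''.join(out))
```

Execution trace: 'F' (try body) → 'K' (try body, no exception) → 'H' (after the try/except). Output: FKH

Answer: FKH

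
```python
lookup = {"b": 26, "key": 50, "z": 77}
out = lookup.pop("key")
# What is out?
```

Trace:
`lookup = {"b": 26, "key": 50, "z": 77}` → lookup = {'b': 26, 'key': 50, 'z': 77}
`out = lookup.pop("key")` → lookup = {'b': 26, 'z': 77}; out = 50
So out = 50

Answer: 50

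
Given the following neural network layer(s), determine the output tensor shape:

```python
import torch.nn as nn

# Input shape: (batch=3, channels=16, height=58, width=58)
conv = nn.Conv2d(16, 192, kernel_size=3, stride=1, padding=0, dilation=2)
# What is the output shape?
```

Input: (3, 16, 58, 58) -> Output: (3, 192, 54, 54)

Answer: (3, 192, 54, 54)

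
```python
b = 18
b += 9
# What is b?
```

Trace:
`b = 18` → b = 18
`b += 9` → b = 27
So b = 27

Answer: 27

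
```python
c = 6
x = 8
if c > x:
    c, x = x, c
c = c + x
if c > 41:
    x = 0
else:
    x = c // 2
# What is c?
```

Trace:
`c = 6` → c = 6
`x = 8` → x = 8
`if c > x: ...` → c > x is False → no variable changes
`c = c + x` → c = 14
`if c > 41: ...` → c > 41 is False, take else branch → x = 7
So c = 14

Answer: 14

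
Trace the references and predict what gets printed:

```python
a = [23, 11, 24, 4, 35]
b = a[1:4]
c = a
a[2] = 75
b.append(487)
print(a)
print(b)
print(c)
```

Key concept: slice vs alias.
Step by step:
`a = [23, 11, 24, 4, 35]` → a = [23, 11, 24, 4, 35]
`b = a[1:4]` → b = [11, 24, 4]
`c = a` → c = [23, 11, 24, 4, 35] (same object as a)
`a[2] = 75` → a = [23, 11, 75, 4, 35] (same object as c); c = [23, 11, 75, 4, 35] (same object as a)
`b.append(487)` → b = [11, 24, 4, 487]
`print(a)` → prints [23, 11, 75, 4, 35]
`print(b)` → prints [11, 24, 4, 487]
`print(c)` → prints [23, 11, 75, 4, 35]

Answer:
[23, 11, 75, 4, 35]
[11, 24, 4, 487]
[23, 11, 75, 4, 35]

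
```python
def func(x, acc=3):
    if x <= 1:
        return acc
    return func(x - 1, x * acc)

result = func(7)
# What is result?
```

Accumulator trace (n, acc): (7, 3) -> (6, 21) -> (5, 126) -> (4, 630) -> (3, 2520) -> (2, 7560) -> (1, 15120) -> return 15120

Answer: 15120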